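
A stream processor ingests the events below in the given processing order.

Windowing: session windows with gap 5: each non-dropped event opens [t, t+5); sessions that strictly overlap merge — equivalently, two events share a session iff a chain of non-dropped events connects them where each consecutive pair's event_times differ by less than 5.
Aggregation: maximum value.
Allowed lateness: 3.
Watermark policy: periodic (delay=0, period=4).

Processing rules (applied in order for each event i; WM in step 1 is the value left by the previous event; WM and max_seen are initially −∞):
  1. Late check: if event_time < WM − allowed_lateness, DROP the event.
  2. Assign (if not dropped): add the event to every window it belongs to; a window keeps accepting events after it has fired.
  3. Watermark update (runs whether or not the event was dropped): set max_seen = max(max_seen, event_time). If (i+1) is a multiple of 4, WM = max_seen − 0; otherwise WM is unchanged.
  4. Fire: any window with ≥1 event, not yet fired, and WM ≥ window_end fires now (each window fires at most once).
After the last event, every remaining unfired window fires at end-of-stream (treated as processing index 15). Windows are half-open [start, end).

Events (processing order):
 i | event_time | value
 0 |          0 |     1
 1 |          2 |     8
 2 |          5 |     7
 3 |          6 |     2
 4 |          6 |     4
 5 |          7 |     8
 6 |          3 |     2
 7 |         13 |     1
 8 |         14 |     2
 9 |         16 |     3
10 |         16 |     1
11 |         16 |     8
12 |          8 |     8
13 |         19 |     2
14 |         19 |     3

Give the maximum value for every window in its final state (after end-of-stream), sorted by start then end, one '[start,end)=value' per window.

[0,12)=8 [13,24)=8

i=0 t=0 v=1: → [0,5); WM=−∞
i=1 t=2 v=8: → [0,7); WM=−∞
i=2 t=5 v=7: → [0,10); WM=−∞
i=3 t=6 v=2: → [0,11); WM=6
i=4 t=6 v=4: → [0,11); WM=6
i=5 t=7 v=8: → [0,12); WM=6
i=6 t=3 v=2: → [0,12); WM=6
i=7 t=13 v=1: → [13,18); WM=13
i=8 t=14 v=2: → [13,19); WM=13
i=9 t=16 v=3: → [13,21); WM=13
i=10 t=16 v=1: → [13,21); WM=13
i=11 t=16 v=8: → [13,21); WM=16
i=12 t=8 v=8: DROP (t<16-3); WM=16
i=13 t=19 v=2: → [13,24); WM=16
i=14 t=19 v=3: → [13,24); WM=16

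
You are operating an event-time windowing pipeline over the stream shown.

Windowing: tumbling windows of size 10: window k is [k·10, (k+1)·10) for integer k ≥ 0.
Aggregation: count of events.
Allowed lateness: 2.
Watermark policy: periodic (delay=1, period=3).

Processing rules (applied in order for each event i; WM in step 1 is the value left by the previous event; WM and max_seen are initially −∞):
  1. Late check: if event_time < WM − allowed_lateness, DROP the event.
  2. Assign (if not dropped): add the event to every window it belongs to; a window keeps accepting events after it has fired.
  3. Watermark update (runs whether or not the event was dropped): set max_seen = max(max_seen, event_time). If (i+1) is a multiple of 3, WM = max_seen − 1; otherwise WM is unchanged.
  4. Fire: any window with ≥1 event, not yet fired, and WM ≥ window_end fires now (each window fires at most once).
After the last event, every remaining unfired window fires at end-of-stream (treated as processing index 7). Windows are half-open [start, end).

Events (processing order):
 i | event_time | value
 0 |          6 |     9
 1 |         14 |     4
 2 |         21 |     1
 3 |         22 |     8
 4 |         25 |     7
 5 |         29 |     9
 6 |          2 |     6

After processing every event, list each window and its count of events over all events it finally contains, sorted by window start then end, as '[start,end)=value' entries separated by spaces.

[0,10)=1 [10,20)=1 [20,30)=4

i=0 t=6 v=9: → [0,10); WM=−∞
i=1 t=14 v=4: → [10,20); WM=−∞
i=2 t=21 v=1: → [20,30); WM=20; [0,10) fires=1 [10,20) fires=1
i=3 t=22 v=8: → [20,30); WM=20
i=4 t=25 v=7: → [20,30); WM=20
i=5 t=29 v=9: → [20,30); WM=28
i=6 t=2 v=6: DROP (t<28-2); WM=28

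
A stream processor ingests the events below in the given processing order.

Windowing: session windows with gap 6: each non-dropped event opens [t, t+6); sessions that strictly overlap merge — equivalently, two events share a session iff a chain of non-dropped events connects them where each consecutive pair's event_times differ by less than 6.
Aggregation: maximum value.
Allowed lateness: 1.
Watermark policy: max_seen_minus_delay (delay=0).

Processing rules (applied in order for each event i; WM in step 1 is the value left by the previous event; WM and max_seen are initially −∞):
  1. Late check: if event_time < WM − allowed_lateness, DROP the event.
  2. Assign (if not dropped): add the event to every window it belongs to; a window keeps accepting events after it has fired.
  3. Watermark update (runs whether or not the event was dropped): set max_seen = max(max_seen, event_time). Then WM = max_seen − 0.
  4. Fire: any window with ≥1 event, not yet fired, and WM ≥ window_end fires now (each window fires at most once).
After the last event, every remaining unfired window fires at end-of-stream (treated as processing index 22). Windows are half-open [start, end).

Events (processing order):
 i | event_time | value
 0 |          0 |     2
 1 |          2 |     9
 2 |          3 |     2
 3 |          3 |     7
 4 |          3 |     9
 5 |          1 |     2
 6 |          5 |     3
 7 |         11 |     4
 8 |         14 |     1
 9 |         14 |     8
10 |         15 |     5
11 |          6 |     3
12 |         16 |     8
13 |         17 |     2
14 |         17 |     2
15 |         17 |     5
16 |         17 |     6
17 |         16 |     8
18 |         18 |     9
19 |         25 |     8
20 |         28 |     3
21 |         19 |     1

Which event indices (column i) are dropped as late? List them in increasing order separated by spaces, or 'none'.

5 11 21

i=0 t=0 v=2: → [0,6); WM=0
i=1 t=2 v=9: → [0,8); WM=2
i=2 t=3 v=2: → [0,9); WM=3
i=3 t=3 v=7: → [0,9); WM=3
i=4 t=3 v=9: → [0,9); WM=3
i=5 t=1 v=2: DROP (t<3-1); WM=3
i=6 t=5 v=3: → [0,11); WM=5
i=7 t=11 v=4: → [11,17); WM=11
i=8 t=14 v=1: → [11,20); WM=14
i=9 t=14 v=8: → [11,20); WM=14
i=10 t=15 v=5: → [11,21); WM=15
i=11 t=6 v=3: DROP (t<15-1); WM=15
i=12 t=16 v=8: → [11,22); WM=16
i=13 t=17 v=2: → [11,23); WM=17
i=14 t=17 v=2: → [11,23); WM=17
i=15 t=17 v=5: → [11,23); WM=17
i=16 t=17 v=6: → [11,23); WM=17
i=17 t=16 v=8: → [11,23); WM=17
i=18 t=18 v=9: → [11,24); WM=18
i=19 t=25 v=8: → [25,31); WM=25
i=20 t=28 v=3: → [25,34); WM=28
i=21 t=19 v=1: DROP (t<28-1); WM=28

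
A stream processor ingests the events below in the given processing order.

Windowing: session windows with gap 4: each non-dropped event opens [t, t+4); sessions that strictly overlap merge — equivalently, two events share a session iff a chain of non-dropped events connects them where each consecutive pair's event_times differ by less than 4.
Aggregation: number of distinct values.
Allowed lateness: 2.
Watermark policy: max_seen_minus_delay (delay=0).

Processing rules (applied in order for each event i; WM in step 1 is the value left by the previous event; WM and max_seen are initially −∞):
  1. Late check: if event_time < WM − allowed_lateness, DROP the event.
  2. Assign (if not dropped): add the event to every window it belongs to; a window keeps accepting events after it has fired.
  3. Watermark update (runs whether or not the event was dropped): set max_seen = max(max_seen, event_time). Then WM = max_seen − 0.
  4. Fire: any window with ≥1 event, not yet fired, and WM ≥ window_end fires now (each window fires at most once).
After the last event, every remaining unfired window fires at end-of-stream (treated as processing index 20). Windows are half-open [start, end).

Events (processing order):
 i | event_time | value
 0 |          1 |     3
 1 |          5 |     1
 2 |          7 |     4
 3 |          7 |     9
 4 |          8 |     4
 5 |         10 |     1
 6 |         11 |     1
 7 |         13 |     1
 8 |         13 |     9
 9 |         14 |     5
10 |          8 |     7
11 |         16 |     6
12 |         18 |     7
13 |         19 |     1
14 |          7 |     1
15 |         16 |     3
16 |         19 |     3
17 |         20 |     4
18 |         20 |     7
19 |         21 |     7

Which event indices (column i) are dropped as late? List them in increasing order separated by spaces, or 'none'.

i=0 t=1 v=3: → [1,5); WM=1
i=1 t=5 v=1: → [5,9); WM=5
i=2 t=7 v=4: → [5,11); WM=7
i=3 t=7 v=9: → [5,11); WM=7
i=4 t=8 v=4: → [5,12); WM=8
i=5 t=10 v=1: → [5,14); WM=10
i=6 t=11 v=1: → [5,15); WM=11
i=7 t=13 v=1: → [5,17); WM=13
i=8 t=13 v=9: → [5,17); WM=13
i=9 t=14 v=5: → [5,18); WM=14
i=10 t=8 v=7: DROP (t<14-2); WM=14
i=11 t=16 v=6: → [5,20); WM=16
i=12 t=18 v=7: → [5,22); WM=18
i=13 t=19 v=1: → [5,23); WM=19
i=14 t=7 v=1: DROP (t<19-2); WM=19
i=15 t=16 v=3: DROP (t<19-2); WM=19
i=16 t=19 v=3: → [5,23); WM=19
i=17 t=20 v=4: → [5,24); WM=20
i=18 t=20 v=7: → [5,24); WM=20
i=19 t=21 v=7: → [5,25); WM=21

10 14 15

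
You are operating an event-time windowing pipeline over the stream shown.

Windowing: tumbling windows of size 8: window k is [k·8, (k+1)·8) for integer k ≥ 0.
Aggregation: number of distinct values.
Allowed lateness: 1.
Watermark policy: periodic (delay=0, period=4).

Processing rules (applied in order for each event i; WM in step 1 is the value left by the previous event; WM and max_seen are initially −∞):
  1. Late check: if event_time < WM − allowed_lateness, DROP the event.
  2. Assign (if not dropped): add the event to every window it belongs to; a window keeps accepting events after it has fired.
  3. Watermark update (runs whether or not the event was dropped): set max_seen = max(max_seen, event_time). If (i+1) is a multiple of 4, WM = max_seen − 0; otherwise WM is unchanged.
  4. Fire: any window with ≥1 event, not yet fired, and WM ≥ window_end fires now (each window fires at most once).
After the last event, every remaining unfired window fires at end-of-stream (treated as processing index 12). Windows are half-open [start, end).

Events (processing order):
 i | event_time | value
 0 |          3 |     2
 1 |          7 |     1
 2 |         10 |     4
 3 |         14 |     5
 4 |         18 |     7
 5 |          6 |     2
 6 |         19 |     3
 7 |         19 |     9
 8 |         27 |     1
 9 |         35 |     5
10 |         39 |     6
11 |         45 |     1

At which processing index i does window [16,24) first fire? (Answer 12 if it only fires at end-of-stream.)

i=0 t=3 v=2: → [0,8); WM=−∞
i=1 t=7 v=1: → [0,8); WM=−∞
i=2 t=10 v=4: → [8,16); WM=−∞
i=3 t=14 v=5: → [8,16); WM=14; [0,8) fires=2
i=4 t=18 v=7: → [16,24); WM=14
i=5 t=6 v=2: DROP (t<14-1); WM=14
i=6 t=19 v=3: → [16,24); WM=14
i=7 t=19 v=9: → [16,24); WM=19; [8,16) fires=2
i=8 t=27 v=1: → [24,32); WM=19
i=9 t=35 v=5: → [32,40); WM=19
i=10 t=39 v=6: → [32,40); WM=19
i=11 t=45 v=1: → [40,48); WM=45; [16,24) fires=3 [24,32) fires=1 [32,40) fires=2

11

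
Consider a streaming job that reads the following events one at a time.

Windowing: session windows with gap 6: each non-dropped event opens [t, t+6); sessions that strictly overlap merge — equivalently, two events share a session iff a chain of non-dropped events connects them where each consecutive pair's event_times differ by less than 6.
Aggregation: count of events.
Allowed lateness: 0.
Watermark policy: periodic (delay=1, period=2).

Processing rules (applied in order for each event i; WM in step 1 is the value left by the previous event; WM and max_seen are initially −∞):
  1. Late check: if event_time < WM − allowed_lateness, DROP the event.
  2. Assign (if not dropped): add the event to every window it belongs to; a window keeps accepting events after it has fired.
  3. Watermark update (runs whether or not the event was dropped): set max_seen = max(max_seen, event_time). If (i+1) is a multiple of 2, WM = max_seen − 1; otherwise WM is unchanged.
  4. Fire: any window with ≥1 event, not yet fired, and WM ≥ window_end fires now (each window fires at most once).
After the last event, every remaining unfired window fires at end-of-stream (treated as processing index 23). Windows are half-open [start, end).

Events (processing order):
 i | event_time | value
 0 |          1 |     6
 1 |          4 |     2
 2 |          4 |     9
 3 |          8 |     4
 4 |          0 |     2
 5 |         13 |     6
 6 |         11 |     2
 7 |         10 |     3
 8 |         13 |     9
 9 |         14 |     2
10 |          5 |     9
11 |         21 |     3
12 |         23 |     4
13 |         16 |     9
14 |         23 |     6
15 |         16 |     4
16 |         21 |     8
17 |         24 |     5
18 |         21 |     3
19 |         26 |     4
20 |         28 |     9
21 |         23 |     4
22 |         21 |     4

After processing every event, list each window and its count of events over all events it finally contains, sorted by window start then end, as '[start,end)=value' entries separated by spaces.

[1,20)=7 [21,34)=6

i=0 t=1 v=6: → [1,7); WM=−∞
i=1 t=4 v=2: → [1,10); WM=3
i=2 t=4 v=9: → [1,10); WM=3
i=3 t=8 v=4: → [1,14); WM=7
i=4 t=0 v=2: DROP (t<7-0); WM=7
i=5 t=13 v=6: → [1,19); WM=12
i=6 t=11 v=2: DROP (t<12-0); WM=12
i=7 t=10 v=3: DROP (t<12-0); WM=12
i=8 t=13 v=9: → [1,19); WM=12
i=9 t=14 v=2: → [1,20); WM=13
i=10 t=5 v=9: DROP (t<13-0); WM=13
i=11 t=21 v=3: → [21,27); WM=20
i=12 t=23 v=4: → [21,29); WM=20
i=13 t=16 v=9: DROP (t<20-0); WM=22
i=14 t=23 v=6: → [21,29); WM=22
i=15 t=16 v=4: DROP (t<22-0); WM=22
i=16 t=21 v=8: DROP (t<22-0); WM=22
i=17 t=24 v=5: → [21,30); WM=23
i=18 t=21 v=3: DROP (t<23-0); WM=23
i=19 t=26 v=4: → [21,32); WM=25
i=20 t=28 v=9: → [21,34); WM=25
i=21 t=23 v=4: DROP (t<25-0); WM=27
i=22 t=21 v=4: DROP (t<27-0); WM=27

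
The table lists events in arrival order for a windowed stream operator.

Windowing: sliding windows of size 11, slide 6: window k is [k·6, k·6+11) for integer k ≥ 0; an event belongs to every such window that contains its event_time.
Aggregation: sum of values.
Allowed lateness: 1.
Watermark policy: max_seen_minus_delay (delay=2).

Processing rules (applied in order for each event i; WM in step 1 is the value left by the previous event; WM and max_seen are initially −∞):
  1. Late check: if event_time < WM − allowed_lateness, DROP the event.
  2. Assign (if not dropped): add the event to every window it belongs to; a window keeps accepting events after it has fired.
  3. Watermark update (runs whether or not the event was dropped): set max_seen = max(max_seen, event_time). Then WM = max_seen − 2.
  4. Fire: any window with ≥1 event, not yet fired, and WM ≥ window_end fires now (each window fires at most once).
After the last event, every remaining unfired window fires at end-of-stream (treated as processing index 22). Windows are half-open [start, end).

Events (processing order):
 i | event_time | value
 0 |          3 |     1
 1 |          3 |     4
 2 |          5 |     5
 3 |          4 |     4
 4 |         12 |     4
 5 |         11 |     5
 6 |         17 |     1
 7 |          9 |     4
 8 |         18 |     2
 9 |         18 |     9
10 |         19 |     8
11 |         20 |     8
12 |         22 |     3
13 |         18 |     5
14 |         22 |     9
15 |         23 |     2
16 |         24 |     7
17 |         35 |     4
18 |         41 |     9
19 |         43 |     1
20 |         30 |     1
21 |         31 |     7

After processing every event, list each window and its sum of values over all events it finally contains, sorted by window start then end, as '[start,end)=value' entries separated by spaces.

[0,11)=14 [6,17)=9 [12,23)=44 [18,29)=48 [24,35)=7 [30,41)=4 [36,47)=10 [42,53)=1

i=0 t=3 v=1: → [0,11); WM=1
i=1 t=3 v=4: → [0,11); WM=1
i=2 t=5 v=5: → [0,11); WM=3
i=3 t=4 v=4: → [0,11); WM=3
i=4 t=12 v=4: → [12,23),[6,17); WM=10
i=5 t=11 v=5: → [6,17); WM=10
i=6 t=17 v=1: → [12,23); WM=15; [0,11) fires=14
i=7 t=9 v=4: DROP (t<15-1); WM=15
i=8 t=18 v=2: → [18,29),[12,23); WM=16
i=9 t=18 v=9: → [18,29),[12,23); WM=16
i=10 t=19 v=8: → [18,29),[12,23); WM=17; [6,17) fires=9
i=11 t=20 v=8: → [18,29),[12,23); WM=18
i=12 t=22 v=3: → [18,29),[12,23); WM=20
i=13 t=18 v=5: DROP (t<20-1); WM=20
i=14 t=22 v=9: → [18,29),[12,23); WM=20
i=15 t=23 v=2: → [18,29); WM=21
i=16 t=24 v=7: → [24,35),[18,29); WM=22
i=17 t=35 v=4: → [30,41); WM=33; [12,23) fires=44 [18,29) fires=48
i=18 t=41 v=9: → [36,47); WM=39; [24,35) fires=7
i=19 t=43 v=1: → [42,53),[36,47); WM=41; [30,41) fires=4
i=20 t=30 v=1: DROP (t<41-1); WM=41
i=21 t=31 v=7: DROP (t<41-1); WM=41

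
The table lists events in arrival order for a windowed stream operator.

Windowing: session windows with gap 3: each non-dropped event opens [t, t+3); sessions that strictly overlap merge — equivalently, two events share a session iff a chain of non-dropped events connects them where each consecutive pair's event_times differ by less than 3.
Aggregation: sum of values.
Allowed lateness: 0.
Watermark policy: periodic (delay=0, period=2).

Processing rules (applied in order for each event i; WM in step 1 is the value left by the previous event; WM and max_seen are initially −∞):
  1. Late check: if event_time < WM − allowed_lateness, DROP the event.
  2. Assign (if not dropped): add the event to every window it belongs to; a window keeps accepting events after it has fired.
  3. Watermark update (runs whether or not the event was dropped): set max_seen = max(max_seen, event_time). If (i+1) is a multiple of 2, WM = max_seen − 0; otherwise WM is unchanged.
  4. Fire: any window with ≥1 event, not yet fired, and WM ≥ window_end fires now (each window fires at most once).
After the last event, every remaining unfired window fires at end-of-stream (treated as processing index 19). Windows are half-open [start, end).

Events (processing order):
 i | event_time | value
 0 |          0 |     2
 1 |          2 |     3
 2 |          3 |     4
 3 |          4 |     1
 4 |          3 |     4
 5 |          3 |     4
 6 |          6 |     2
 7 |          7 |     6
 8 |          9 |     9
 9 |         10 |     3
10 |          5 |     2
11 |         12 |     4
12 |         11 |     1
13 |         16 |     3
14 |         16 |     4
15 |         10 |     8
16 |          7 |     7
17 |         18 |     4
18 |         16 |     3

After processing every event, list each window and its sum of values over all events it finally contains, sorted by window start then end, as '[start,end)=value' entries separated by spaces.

[0,15)=34 [16,21)=11

i=0 t=0 v=2: → [0,3); WM=−∞
i=1 t=2 v=3: → [0,5); WM=2
i=2 t=3 v=4: → [0,6); WM=2
i=3 t=4 v=1: → [0,7); WM=4
i=4 t=3 v=4: DROP (t<4-0); WM=4
i=5 t=3 v=4: DROP (t<4-0); WM=4
i=6 t=6 v=2: → [0,9); WM=4
i=7 t=7 v=6: → [0,10); WM=7
i=8 t=9 v=9: → [0,12); WM=7
i=9 t=10 v=3: → [0,13); WM=10
i=10 t=5 v=2: DROP (t<10-0); WM=10
i=11 t=12 v=4: → [0,15); WM=12
i=12 t=11 v=1: DROP (t<12-0); WM=12
i=13 t=16 v=3: → [16,19); WM=16
i=14 t=16 v=4: → [16,19); WM=16
i=15 t=10 v=8: DROP (t<16-0); WM=16
i=16 t=7 v=7: DROP (t<16-0); WM=16
i=17 t=18 v=4: → [16,21); WM=18
i=18 t=16 v=3: DROP (t<18-0); WM=18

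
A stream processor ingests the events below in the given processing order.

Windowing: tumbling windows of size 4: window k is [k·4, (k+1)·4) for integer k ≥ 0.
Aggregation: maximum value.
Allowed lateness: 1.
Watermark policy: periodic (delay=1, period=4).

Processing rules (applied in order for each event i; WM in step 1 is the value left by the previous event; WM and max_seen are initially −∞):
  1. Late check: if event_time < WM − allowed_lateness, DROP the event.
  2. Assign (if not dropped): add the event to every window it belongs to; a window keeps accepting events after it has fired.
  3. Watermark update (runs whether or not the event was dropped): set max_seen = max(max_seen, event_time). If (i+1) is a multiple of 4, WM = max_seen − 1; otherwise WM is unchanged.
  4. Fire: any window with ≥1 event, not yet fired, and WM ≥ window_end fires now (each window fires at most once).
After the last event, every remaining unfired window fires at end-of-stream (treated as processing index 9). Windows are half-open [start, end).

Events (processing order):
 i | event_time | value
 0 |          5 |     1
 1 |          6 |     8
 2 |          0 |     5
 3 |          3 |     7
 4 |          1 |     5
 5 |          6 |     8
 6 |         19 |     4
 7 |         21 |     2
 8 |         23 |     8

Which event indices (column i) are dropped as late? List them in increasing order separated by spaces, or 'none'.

4

i=0 t=5 v=1: → [4,8); WM=−∞
i=1 t=6 v=8: → [4,8); WM=−∞
i=2 t=0 v=5: → [0,4); WM=−∞
i=3 t=3 v=7: → [0,4); WM=5; [0,4) fires=7
i=4 t=1 v=5: DROP (t<5-1); WM=5
i=5 t=6 v=8: → [4,8); WM=5
i=6 t=19 v=4: → [16,20); WM=5
i=7 t=21 v=2: → [20,24); WM=20; [4,8) fires=8 [16,20) fires=4
i=8 t=23 v=8: → [20,24); WM=20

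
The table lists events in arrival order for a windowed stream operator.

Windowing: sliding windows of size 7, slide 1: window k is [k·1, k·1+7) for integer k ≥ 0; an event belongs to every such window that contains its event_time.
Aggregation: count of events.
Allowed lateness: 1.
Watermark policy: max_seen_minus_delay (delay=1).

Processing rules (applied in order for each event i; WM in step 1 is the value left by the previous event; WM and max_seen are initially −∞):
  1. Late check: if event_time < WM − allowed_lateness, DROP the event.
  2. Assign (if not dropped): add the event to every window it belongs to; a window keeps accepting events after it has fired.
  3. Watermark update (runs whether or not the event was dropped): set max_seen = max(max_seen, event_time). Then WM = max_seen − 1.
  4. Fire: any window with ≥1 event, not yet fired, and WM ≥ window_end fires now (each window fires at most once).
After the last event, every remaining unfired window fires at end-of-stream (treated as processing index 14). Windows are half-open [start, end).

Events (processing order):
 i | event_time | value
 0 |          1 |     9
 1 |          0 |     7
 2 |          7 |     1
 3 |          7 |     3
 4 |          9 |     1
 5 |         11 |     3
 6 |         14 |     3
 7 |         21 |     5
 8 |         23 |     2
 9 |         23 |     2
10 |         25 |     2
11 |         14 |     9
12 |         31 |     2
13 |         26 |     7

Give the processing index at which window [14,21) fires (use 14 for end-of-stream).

8

i=0 t=1 v=9: → [1,8),[0,7); WM=0
i=1 t=0 v=7: → [0,7); WM=0
i=2 t=7 v=1: → [7,14),[6,13),[5,12),[4,11),[3,10),[2,9),[1,8); WM=6
i=3 t=7 v=3: → [7,14),[6,13),[5,12),[4,11),[3,10),[2,9),[1,8); WM=6
i=4 t=9 v=1: → [9,16),[8,15),[7,14),[6,13),[5,12),[4,11),[3,10); WM=8; [0,7) fires=2 [1,8) fires=3
i=5 t=11 v=3: → [11,18),[10,17),[9,16),[8,15),[7,14),[6,13),[5,12); WM=10; [2,9) fires=2 [3,10) fires=3
i=6 t=14 v=3: → [14,21),[13,20),[12,19),[11,18),[10,17),[9,16),[8,15); WM=13; [4,11) fires=3 [5,12) fires=4 [6,13) fires=4
i=7 t=21 v=5: → [21,28),[20,27),[19,26),[18,25),[17,24),[16,23),[15,22); WM=20; [7,14) fires=4 [8,15) fires=3 [9,16) fires=3 [10,17) fires=2 [11,18) fires=2 [12,19) fires=1 [13,20) fires=1
i=8 t=23 v=2: → [23,30),[22,29),[21,28),[20,27),[19,26),[18,25),[17,24); WM=22; [14,21) fires=1 [15,22) fires=1
i=9 t=23 v=2: → [23,30),[22,29),[21,28),[20,27),[19,26),[18,25),[17,24); WM=22
i=10 t=25 v=2: → [25,32),[24,31),[23,30),[22,29),[21,28),[20,27),[19,26); WM=24; [16,23) fires=1 [17,24) fires=3
i=11 t=14 v=9: DROP (t<24-1); WM=24
i=12 t=31 v=2: → [31,38),[30,37),[29,36),[28,35),[27,34),[26,33),[25,32); WM=30; [18,25) fires=3 [19,26) fires=4 [20,27) fires=4 [21,28) fires=4 [22,29) fires=3 [23,30) fires=3
i=13 t=26 v=7: DROP (t<30-1); WM=30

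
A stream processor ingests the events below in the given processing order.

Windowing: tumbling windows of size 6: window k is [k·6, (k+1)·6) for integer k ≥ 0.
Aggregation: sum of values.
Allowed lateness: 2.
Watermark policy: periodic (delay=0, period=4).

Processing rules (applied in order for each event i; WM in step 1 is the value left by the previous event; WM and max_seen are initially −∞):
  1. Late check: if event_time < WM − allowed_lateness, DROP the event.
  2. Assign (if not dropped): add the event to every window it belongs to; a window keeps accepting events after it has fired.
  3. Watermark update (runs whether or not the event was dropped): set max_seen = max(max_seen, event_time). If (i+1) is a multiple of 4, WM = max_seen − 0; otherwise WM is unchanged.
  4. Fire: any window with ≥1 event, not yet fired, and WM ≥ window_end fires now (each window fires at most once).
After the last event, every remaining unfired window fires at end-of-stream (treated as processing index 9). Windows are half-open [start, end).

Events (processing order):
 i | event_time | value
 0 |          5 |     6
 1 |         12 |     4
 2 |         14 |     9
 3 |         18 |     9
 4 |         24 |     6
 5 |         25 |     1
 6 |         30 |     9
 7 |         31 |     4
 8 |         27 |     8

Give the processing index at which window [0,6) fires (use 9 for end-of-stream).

i=0 t=5 v=6: → [0,6); WM=−∞
i=1 t=12 v=4: → [12,18); WM=−∞
i=2 t=14 v=9: → [12,18); WM=−∞
i=3 t=18 v=9: → [18,24); WM=18; [0,6) fires=6 [12,18) fires=13
i=4 t=24 v=6: → [24,30); WM=18
i=5 t=25 v=1: → [24,30); WM=18
i=6 t=30 v=9: → [30,36); WM=18
i=7 t=31 v=4: → [30,36); WM=31; [18,24) fires=9 [24,30) fires=7
i=8 t=27 v=8: DROP (t<31-2); WM=31

3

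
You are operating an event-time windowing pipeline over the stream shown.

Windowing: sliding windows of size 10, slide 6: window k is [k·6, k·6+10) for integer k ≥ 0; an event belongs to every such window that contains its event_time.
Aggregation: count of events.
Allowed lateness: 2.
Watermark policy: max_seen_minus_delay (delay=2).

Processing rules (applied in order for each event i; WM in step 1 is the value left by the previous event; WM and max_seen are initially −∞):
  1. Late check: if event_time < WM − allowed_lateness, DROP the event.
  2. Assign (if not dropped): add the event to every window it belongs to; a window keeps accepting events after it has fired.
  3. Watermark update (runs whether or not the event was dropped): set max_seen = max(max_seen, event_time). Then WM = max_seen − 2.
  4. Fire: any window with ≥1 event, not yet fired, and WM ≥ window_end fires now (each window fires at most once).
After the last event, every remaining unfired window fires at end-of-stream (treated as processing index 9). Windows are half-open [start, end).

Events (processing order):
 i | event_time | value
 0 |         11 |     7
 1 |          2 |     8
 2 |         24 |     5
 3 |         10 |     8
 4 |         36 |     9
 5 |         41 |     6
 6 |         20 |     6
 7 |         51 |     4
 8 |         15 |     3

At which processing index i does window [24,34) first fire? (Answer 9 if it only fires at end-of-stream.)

4

i=0 t=11 v=7: → [6,16); WM=9
i=1 t=2 v=8: DROP (t<9-2); WM=9
i=2 t=24 v=5: → [24,34),[18,28); WM=22; [6,16) fires=1
i=3 t=10 v=8: DROP (t<22-2); WM=22
i=4 t=36 v=9: → [36,46),[30,40); WM=34; [18,28) fires=1 [24,34) fires=1
i=5 t=41 v=6: → [36,46); WM=39
i=6 t=20 v=6: DROP (t<39-2); WM=39
i=7 t=51 v=4: → [48,58),[42,52); WM=49; [30,40) fires=1 [36,46) fires=2
i=8 t=15 v=3: DROP (t<49-2); WM=49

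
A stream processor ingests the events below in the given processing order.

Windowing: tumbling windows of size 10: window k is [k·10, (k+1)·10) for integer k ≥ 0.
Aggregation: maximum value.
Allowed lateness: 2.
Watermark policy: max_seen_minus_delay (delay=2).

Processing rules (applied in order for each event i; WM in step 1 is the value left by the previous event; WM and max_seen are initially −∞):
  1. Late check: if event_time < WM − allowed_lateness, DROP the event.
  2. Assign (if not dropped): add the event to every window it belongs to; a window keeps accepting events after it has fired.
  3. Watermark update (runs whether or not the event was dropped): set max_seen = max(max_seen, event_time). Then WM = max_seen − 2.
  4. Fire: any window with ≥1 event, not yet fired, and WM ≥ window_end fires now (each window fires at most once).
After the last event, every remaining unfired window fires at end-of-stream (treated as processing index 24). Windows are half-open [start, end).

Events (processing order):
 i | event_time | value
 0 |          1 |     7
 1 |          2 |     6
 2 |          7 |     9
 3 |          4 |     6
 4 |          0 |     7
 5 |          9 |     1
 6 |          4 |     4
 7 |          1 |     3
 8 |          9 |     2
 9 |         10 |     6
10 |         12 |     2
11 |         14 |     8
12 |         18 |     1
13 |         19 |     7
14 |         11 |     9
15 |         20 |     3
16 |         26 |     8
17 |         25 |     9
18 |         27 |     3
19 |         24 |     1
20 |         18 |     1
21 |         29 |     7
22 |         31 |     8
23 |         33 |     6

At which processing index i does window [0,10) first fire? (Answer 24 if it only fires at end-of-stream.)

10

i=0 t=1 v=7: → [0,10); WM=-1
i=1 t=2 v=6: → [0,10); WM=0
i=2 t=7 v=9: → [0,10); WM=5
i=3 t=4 v=6: → [0,10); WM=5
i=4 t=0 v=7: DROP (t<5-2); WM=5
i=5 t=9 v=1: → [0,10); WM=7
i=6 t=4 v=4: DROP (t<7-2); WM=7
i=7 t=1 v=3: DROP (t<7-2); WM=7
i=8 t=9 v=2: → [0,10); WM=7
i=9 t=10 v=6: → [10,20); WM=8
i=10 t=12 v=2: → [10,20); WM=10; [0,10) fires=9
i=11 t=14 v=8: → [10,20); WM=12
i=12 t=18 v=1: → [10,20); WM=16
i=13 t=19 v=7: → [10,20); WM=17
i=14 t=11 v=9: DROP (t<17-2); WM=17
i=15 t=20 v=3: → [20,30); WM=18
i=16 t=26 v=8: → [20,30); WM=24; [10,20) fires=8
i=17 t=25 v=9: → [20,30); WM=24
i=18 t=27 v=3: → [20,30); WM=25
i=19 t=24 v=1: → [20,30); WM=25
i=20 t=18 v=1: DROP (t<25-2); WM=25
i=21 t=29 v=7: → [20,30); WM=27
i=22 t=31 v=8: → [30,40); WM=29
i=23 t=33 v=6: → [30,40); WM=31; [20,30) fires=9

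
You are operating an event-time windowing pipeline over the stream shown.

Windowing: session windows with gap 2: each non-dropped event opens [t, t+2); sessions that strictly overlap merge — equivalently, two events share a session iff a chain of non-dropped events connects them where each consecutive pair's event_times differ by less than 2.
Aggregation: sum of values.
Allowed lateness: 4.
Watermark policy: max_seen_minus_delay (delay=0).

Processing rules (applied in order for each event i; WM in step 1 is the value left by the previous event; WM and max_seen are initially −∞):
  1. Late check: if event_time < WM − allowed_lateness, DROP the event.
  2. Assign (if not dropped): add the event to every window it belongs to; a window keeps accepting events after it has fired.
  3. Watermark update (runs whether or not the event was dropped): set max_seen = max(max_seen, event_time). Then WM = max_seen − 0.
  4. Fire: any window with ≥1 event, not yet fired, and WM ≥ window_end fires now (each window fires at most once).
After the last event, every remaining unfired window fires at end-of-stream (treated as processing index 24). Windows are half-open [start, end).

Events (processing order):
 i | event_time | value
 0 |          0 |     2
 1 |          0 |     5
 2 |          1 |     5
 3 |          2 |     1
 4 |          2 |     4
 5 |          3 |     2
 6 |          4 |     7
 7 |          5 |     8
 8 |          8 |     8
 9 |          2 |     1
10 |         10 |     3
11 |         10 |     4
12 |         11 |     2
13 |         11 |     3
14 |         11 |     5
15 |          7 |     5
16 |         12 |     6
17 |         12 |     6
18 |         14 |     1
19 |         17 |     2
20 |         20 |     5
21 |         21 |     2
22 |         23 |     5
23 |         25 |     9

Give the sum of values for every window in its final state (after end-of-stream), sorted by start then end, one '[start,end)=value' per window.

[0,7)=34 [7,10)=13 [10,14)=29 [14,16)=1 [17,19)=2 [20,23)=7 [23,25)=5 [25,27)=9

i=0 t=0 v=2: → [0,2); WM=0
i=1 t=0 v=5: → [0,2); WM=0
i=2 t=1 v=5: → [0,3); WM=1
i=3 t=2 v=1: → [0,4); WM=2
i=4 t=2 v=4: → [0,4); WM=2
i=5 t=3 v=2: → [0,5); WM=3
i=6 t=4 v=7: → [0,6); WM=4
i=7 t=5 v=8: → [0,7); WM=5
i=8 t=8 v=8: → [8,10); WM=8
i=9 t=2 v=1: DROP (t<8-4); WM=8
i=10 t=10 v=3: → [10,12); WM=10
i=11 t=10 v=4: → [10,12); WM=10
i=12 t=11 v=2: → [10,13); WM=11
i=13 t=11 v=3: → [10,13); WM=11
i=14 t=11 v=5: → [10,13); WM=11
i=15 t=7 v=5: → [7,10); WM=11
i=16 t=12 v=6: → [10,14); WM=12
i=17 t=12 v=6: → [10,14); WM=12
i=18 t=14 v=1: → [14,16); WM=14
i=19 t=17 v=2: → [17,19); WM=17
i=20 t=20 v=5: → [20,22); WM=20
i=21 t=21 v=2: → [20,23); WM=21
i=22 t=23 v=5: → [23,25); WM=23
i=23 t=25 v=9: → [25,27); WM=25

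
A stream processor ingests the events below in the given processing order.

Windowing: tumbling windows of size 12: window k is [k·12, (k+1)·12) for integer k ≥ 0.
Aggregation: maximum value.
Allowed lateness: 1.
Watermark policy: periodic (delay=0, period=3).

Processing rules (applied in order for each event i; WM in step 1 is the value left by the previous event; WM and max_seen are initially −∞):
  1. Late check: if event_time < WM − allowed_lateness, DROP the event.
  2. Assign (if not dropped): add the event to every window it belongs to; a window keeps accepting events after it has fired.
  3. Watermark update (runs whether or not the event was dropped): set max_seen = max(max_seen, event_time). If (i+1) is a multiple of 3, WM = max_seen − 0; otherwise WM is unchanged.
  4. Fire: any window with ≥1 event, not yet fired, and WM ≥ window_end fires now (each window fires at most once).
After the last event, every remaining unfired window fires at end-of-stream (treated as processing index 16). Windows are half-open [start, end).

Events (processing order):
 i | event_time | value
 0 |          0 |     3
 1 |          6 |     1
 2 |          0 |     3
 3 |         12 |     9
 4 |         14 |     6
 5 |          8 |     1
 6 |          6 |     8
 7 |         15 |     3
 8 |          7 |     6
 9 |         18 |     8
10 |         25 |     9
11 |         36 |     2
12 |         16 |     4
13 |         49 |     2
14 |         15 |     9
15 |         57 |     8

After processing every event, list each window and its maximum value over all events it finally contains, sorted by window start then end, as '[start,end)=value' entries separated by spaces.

[0,12)=3 [12,24)=9 [24,36)=9 [36,48)=2 [48,60)=8

i=0 t=0 v=3: → [0,12); WM=−∞
i=1 t=6 v=1: → [0,12); WM=−∞
i=2 t=0 v=3: → [0,12); WM=6
i=3 t=12 v=9: → [12,24); WM=6
i=4 t=14 v=6: → [12,24); WM=6
i=5 t=8 v=1: → [0,12); WM=14; [0,12) fires=3
i=6 t=6 v=8: DROP (t<14-1); WM=14
i=7 t=15 v=3: → [12,24); WM=14
i=8 t=7 v=6: DROP (t<14-1); WM=15
i=9 t=18 v=8: → [12,24); WM=15
i=10 t=25 v=9: → [24,36); WM=15
i=11 t=36 v=2: → [36,48); WM=36; [12,24) fires=9 [24,36) fires=9
i=12 t=16 v=4: DROP (t<36-1); WM=36
i=13 t=49 v=2: → [48,60); WM=36
i=14 t=15 v=9: DROP (t<36-1); WM=49; [36,48) fires=2
i=15 t=57 v=8: → [48,60); WM=49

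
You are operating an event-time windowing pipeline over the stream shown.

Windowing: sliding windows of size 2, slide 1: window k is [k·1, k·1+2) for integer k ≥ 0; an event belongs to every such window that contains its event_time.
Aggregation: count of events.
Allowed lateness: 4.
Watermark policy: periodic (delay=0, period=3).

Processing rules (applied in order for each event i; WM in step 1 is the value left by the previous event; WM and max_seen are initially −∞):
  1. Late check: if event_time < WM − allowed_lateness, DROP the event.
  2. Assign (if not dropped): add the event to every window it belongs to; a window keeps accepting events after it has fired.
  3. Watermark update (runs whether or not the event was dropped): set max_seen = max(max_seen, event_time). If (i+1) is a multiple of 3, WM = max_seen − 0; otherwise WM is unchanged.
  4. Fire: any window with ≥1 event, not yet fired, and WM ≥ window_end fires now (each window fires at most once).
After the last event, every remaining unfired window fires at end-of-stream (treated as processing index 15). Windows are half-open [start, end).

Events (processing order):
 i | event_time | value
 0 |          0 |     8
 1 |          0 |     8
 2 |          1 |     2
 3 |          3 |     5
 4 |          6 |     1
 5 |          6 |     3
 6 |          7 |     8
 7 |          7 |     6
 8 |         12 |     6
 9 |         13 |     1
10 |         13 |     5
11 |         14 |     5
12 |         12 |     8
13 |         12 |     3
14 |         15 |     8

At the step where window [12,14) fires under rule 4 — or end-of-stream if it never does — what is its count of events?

3

i=0 t=0 v=8: → [0,2); WM=−∞
i=1 t=0 v=8: → [0,2); WM=−∞
i=2 t=1 v=2: → [1,3),[0,2); WM=1
i=3 t=3 v=5: → [3,5),[2,4); WM=1
i=4 t=6 v=1: → [6,8),[5,7); WM=1
i=5 t=6 v=3: → [6,8),[5,7); WM=6; [0,2) fires=3 [1,3) fires=1 [2,4) fires=1 [3,5) fires=1
i=6 t=7 v=8: → [7,9),[6,8); WM=6
i=7 t=7 v=6: → [7,9),[6,8); WM=6
i=8 t=12 v=6: → [12,14),[11,13); WM=12; [5,7) fires=2 [6,8) fires=4 [7,9) fires=2
i=9 t=13 v=1: → [13,15),[12,14); WM=12
i=10 t=13 v=5: → [13,15),[12,14); WM=12
i=11 t=14 v=5: → [14,16),[13,15); WM=14; [11,13) fires=1 [12,14) fires=3
i=12 t=12 v=8: → [12,14),[11,13); WM=14
i=13 t=12 v=3: → [12,14),[11,13); WM=14
i=14 t=15 v=8: → [15,17),[14,16); WM=15; [13,15) fires=3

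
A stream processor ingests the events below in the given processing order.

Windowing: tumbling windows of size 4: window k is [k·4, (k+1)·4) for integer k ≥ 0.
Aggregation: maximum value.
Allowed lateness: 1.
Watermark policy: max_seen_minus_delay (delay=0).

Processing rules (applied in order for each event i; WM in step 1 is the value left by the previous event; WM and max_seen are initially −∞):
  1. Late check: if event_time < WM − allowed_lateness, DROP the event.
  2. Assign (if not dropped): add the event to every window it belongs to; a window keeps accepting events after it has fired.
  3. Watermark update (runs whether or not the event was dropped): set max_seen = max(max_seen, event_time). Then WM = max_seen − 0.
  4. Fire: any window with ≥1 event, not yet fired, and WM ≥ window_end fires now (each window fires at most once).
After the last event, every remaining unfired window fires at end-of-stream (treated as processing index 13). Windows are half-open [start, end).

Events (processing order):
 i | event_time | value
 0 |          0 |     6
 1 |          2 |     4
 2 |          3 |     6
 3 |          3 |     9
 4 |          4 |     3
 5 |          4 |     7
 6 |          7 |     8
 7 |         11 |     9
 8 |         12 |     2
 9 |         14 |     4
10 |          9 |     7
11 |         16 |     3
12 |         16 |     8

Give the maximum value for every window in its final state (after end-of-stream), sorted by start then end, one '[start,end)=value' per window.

i=0 t=0 v=6: → [0,4); WM=0
i=1 t=2 v=4: → [0,4); WM=2
i=2 t=3 v=6: → [0,4); WM=3
i=3 t=3 v=9: → [0,4); WM=3
i=4 t=4 v=3: → [4,8); WM=4; [0,4) fires=9
i=5 t=4 v=7: → [4,8); WM=4
i=6 t=7 v=8: → [4,8); WM=7
i=7 t=11 v=9: → [8,12); WM=11; [4,8) fires=8
i=8 t=12 v=2: → [12,16); WM=12; [8,12) fires=9
i=9 t=14 v=4: → [12,16); WM=14
i=10 t=9 v=7: DROP (t<14-1); WM=14
i=11 t=16 v=3: → [16,20); WM=16; [12,16) fires=4
i=12 t=16 v=8: → [16,20); WM=16

[0,4)=9 [4,8)=8 [8,12)=9 [12,16)=4 [16,20)=8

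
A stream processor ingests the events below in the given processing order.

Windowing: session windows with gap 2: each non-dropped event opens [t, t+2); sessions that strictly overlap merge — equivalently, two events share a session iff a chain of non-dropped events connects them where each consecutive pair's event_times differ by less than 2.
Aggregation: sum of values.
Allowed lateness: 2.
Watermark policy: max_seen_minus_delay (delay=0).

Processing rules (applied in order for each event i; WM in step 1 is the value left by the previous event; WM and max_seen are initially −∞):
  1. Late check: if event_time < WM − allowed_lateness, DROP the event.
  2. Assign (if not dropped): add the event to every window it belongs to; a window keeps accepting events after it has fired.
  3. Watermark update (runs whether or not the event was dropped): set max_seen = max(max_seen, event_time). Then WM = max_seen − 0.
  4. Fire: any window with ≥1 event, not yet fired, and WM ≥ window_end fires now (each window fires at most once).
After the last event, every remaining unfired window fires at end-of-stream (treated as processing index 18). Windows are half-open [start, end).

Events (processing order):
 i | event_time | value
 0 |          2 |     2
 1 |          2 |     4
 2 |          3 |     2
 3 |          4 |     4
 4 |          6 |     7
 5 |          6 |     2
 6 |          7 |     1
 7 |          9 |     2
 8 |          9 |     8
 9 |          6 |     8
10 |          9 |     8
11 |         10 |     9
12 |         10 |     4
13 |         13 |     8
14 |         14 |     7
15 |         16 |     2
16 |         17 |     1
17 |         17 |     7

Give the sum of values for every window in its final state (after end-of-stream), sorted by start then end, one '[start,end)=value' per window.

[2,6)=12 [6,9)=10 [9,12)=31 [13,16)=15 [16,19)=10

i=0 t=2 v=2: → [2,4); WM=2
i=1 t=2 v=4: → [2,4); WM=2
i=2 t=3 v=2: → [2,5); WM=3
i=3 t=4 v=4: → [2,6); WM=4
i=4 t=6 v=7: → [6,8); WM=6
i=5 t=6 v=2: → [6,8); WM=6
i=6 t=7 v=1: → [6,9); WM=7
i=7 t=9 v=2: → [9,11); WM=9
i=8 t=9 v=8: → [9,11); WM=9
i=9 t=6 v=8: DROP (t<9-2); WM=9
i=10 t=9 v=8: → [9,11); WM=9
i=11 t=10 v=9: → [9,12); WM=10
i=12 t=10 v=4: → [9,12); WM=10
i=13 t=13 v=8: → [13,15); WM=13
i=14 t=14 v=7: → [13,16); WM=14
i=15 t=16 v=2: → [16,18); WM=16
i=16 t=17 v=1: → [16,19); WM=17
i=17 t=17 v=7: → [16,19); WM=17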